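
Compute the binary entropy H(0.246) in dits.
0.2423 dits

The binary entropy function is:
H(p) = -p log(p) - (1-p) log(1-p)

H(0.246) = -0.246 × log_10(0.246) - 0.754 × log_10(0.754)
H(0.246) = 0.2423 dits

Note: Binary entropy is maximized at p=0.5 (H=1 bit) and minimized at p=0 or p=1 (H=0).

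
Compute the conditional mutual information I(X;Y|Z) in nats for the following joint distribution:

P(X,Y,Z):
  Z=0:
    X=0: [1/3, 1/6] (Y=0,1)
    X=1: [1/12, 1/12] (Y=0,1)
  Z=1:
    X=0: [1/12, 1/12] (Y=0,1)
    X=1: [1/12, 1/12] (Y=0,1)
0.0073 nats

Conditional mutual information: I(X;Y|Z) = H(X|Z) + H(Y|Z) - H(X,Y|Z)

H(Z) = 0.6365
H(X,Z) = 1.2425 → H(X|Z) = 0.6059
H(Y,Z) = 1.3086 → H(Y|Z) = 0.6721
H(X,Y,Z) = 1.9073 → H(X,Y|Z) = 1.2708

I(X;Y|Z) = 0.6059 + 0.6721 - 1.2708 = 0.0073 nats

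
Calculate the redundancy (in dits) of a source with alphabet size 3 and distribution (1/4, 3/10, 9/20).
0.0137 dits

Redundancy measures how far a source is from maximum entropy:
R = H_max - H(X)

Maximum entropy for 3 symbols: H_max = log_10(3) = 0.4771 dits
Actual entropy: H(X) = 0.4634 dits
Redundancy: R = 0.4771 - 0.4634 = 0.0137 dits

This redundancy represents potential for compression: the source could be compressed by 0.0137 dits per symbol.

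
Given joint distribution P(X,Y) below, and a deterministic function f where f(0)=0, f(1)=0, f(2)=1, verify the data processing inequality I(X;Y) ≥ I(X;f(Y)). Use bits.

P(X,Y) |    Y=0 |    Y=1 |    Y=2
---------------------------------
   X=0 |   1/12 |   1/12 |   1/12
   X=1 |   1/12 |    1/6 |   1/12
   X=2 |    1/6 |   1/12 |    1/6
I(X;Y) = 0.0546, I(X;f(Y)) = 0.0137, inequality holds: 0.0546 ≥ 0.0137

Data Processing Inequality: For any Markov chain X → Y → Z, we have I(X;Y) ≥ I(X;Z).

Here Z = f(Y) is a deterministic function of Y, forming X → Y → Z.

Original I(X;Y) = 0.0546 bits

After applying f:
P(X,Z) where Z=f(Y):
- P(X,Z=0) = P(X,Y=0) + P(X,Y=1)
- P(X,Z=1) = P(X,Y=2)

I(X;Z) = I(X;f(Y)) = 0.0137 bits

Verification: 0.0546 ≥ 0.0137 ✓

Information cannot be created by processing; the function f can only lose information about X.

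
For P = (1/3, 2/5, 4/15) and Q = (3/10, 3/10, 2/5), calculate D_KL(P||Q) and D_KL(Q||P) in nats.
D_KL(P||Q) = 0.0421, D_KL(Q||P) = 0.0443

KL divergence is not symmetric: D_KL(P||Q) ≠ D_KL(Q||P) in general.

D_KL(P||Q) = 0.0421 nats
D_KL(Q||P) = 0.0443 nats

No, they are not equal!

This asymmetry is why KL divergence is not a true distance metric.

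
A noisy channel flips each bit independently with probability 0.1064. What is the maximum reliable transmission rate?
0.5110 bits

For a binary symmetric channel (BSC) with error probability p:
Capacity C = 1 - H(p) bits per symbol

where H(p) = -p log₂(p) - (1-p) log₂(1-p) is the binary entropy function.

H(0.1064) = 0.4890 bits
C = 1 - 0.4890 = 0.5110 bits per symbol

This means we can reliably transmit up to 0.5110 bits of information per channel use.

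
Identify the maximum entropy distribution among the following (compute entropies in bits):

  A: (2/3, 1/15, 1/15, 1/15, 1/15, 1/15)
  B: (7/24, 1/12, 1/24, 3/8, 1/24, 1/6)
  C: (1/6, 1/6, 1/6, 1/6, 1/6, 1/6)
C

For a discrete distribution over n outcomes, entropy is maximized by the uniform distribution.

Computing entropies:
H(A) = 1.6923 bits
H(B) = 2.1608 bits
H(C) = 2.5850 bits

The uniform distribution (where all probabilities equal 1/6) achieves the maximum entropy of log_2(6) = 2.5850 bits.

Distribution C has the highest entropy.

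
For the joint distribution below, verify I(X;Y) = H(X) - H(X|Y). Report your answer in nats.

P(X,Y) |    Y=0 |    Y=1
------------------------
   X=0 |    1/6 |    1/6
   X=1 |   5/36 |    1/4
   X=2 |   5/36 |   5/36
I(X;Y) = 0.0099 nats

Mutual information has multiple equivalent forms:
- I(X;Y) = H(X) - H(X|Y)
- I(X;Y) = H(Y) - H(Y|X)
- I(X;Y) = H(X) + H(Y) - H(X,Y)

Computing all quantities:
H(X) = 1.0893, H(Y) = 0.6870, H(X,Y) = 1.7664
H(X|Y) = 1.0794, H(Y|X) = 0.6771

Verification:
H(X) - H(X|Y) = 1.0893 - 1.0794 = 0.0099
H(Y) - H(Y|X) = 0.6870 - 0.6771 = 0.0099
H(X) + H(Y) - H(X,Y) = 1.0893 + 0.6870 - 1.7664 = 0.0099

All forms give I(X;Y) = 0.0099 nats. ✓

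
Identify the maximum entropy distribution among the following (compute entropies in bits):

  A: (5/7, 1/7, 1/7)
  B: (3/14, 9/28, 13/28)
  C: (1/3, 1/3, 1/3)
C

For a discrete distribution over n outcomes, entropy is maximized by the uniform distribution.

Computing entropies:
H(A) = 1.1488 bits
H(B) = 1.5165 bits
H(C) = 1.5850 bits

The uniform distribution (where all probabilities equal 1/3) achieves the maximum entropy of log_2(3) = 1.5850 bits.

Distribution C has the highest entropy.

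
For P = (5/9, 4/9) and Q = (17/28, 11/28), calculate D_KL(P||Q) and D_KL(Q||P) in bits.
D_KL(P||Q) = 0.0079, D_KL(Q||P) = 0.0079

KL divergence is not symmetric: D_KL(P||Q) ≠ D_KL(Q||P) in general.

D_KL(P||Q) = 0.0079 bits
D_KL(Q||P) = 0.0079 bits

In this case they happen to be equal (to 4 decimal places).

This asymmetry is why KL divergence is not a true distance metric.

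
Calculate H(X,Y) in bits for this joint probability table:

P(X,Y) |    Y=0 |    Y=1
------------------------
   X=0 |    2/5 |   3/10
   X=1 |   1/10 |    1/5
1.8464 bits

Joint entropy is H(X,Y) = -Σ_{x,y} p(x,y) log p(x,y).

Summing over all non-zero entries:
H(X,Y) = -[2/5·log_2(2/5) + 3/10·log_2(3/10) + 1/10·log_2(1/10) + 1/5·log_2(1/5)]
H(X,Y) = 1.8464 bits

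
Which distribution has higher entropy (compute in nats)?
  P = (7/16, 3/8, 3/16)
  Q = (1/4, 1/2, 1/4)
P

Computing entropies in nats:
H(P) = 1.0434
H(Q) = 1.0397

Distribution P has higher entropy.

Intuition: The distribution closer to uniform (more spread out) has higher entropy.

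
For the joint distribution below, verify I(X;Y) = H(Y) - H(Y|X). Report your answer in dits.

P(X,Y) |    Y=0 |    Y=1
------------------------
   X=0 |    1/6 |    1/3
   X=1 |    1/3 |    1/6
I(X;Y) = 0.0246 dits

Mutual information has multiple equivalent forms:
- I(X;Y) = H(X) - H(X|Y)
- I(X;Y) = H(Y) - H(Y|X)
- I(X;Y) = H(X) + H(Y) - H(X,Y)

Computing all quantities:
H(X) = 0.3010, H(Y) = 0.3010, H(X,Y) = 0.5775
H(X|Y) = 0.2764, H(Y|X) = 0.2764

Verification:
H(X) - H(X|Y) = 0.3010 - 0.2764 = 0.0246
H(Y) - H(Y|X) = 0.3010 - 0.2764 = 0.0246
H(X) + H(Y) - H(X,Y) = 0.3010 + 0.3010 - 0.5775 = 0.0246

All forms give I(X;Y) = 0.0246 dits. ✓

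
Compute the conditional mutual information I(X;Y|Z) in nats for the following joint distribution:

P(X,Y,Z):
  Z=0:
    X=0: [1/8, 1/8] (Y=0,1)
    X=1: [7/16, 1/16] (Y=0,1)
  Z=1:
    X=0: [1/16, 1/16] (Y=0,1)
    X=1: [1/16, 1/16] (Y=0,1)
0.0601 nats

Conditional mutual information: I(X;Y|Z) = H(X|Z) + H(Y|Z) - H(X,Y|Z)

H(Z) = 0.5623
H(X,Z) = 1.2130 → H(X|Z) = 0.6507
H(Y,Z) = 1.1574 → H(Y|Z) = 0.5950
H(X,Y,Z) = 1.7480 → H(X,Y|Z) = 1.1856

I(X;Y|Z) = 0.6507 + 0.5950 - 1.1856 = 0.0601 nats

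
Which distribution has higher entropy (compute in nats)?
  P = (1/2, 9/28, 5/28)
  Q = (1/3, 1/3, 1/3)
Q

Computing entropies in nats:
H(P) = 1.0190
H(Q) = 1.0986

Distribution Q has higher entropy.

Intuition: The distribution closer to uniform (more spread out) has higher entropy.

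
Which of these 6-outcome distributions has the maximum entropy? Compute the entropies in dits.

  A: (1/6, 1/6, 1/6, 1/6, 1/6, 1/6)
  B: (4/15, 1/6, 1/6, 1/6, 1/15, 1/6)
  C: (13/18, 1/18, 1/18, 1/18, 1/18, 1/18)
A

For a discrete distribution over n outcomes, entropy is maximized by the uniform distribution.

Computing entropies:
H(A) = 0.7782 dits
H(B) = 0.7502 dits
H(C) = 0.4508 dits

The uniform distribution (where all probabilities equal 1/6) achieves the maximum entropy of log_10(6) = 0.7782 dits.

Distribution A has the highest entropy.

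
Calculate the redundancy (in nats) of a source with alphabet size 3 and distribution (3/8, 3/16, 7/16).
0.0553 nats

Redundancy measures how far a source is from maximum entropy:
R = H_max - H(X)

Maximum entropy for 3 symbols: H_max = log_e(3) = 1.0986 nats
Actual entropy: H(X) = 1.0434 nats
Redundancy: R = 1.0986 - 1.0434 = 0.0553 nats

This redundancy represents potential for compression: the source could be compressed by 0.0553 nats per symbol.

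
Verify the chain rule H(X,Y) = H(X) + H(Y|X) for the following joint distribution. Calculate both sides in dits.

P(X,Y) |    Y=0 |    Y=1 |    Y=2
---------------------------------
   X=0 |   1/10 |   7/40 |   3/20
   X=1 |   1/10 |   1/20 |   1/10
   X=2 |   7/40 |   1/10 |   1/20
H(X,Y) = 0.9186, H(X) = 0.4671, H(Y|X) = 0.4515 (all in dits)

Chain rule: H(X,Y) = H(X) + H(Y|X)

Left side — joint entropy directly:
H(X,Y) = -Σ p(x,y) log p(x,y) = 0.9186 dits

Right side — compute H(Y|X) from the conditional distributions:
P(X) = (17/40, 1/4, 13/40), so H(X) = 0.4671 dits
H(Y|X) = Σ_x P(X=x) · H(Y|X=x):
  P(Y|X=0) = (4/17, 7/17, 6/17), H(Y|X=0) = 0.4662, weight P(X=0) = 17/40
  P(Y|X=1) = (2/5, 1/5, 2/5), H(Y|X=1) = 0.4581, weight P(X=1) = 1/4
  P(Y|X=2) = (7/13, 4/13, 2/13), H(Y|X=2) = 0.4273, weight P(X=2) = 13/40
H(Y|X) = 0.4515 dits

H(X) + H(Y|X) = 0.4671 + 0.4515 = 0.9186 dits

Both sides equal 0.9186 dits. ✓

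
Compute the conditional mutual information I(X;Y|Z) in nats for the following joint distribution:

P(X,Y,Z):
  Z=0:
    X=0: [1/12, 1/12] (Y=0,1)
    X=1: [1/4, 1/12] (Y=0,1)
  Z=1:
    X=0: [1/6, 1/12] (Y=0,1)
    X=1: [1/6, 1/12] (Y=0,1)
0.0153 nats

Conditional mutual information: I(X;Y|Z) = H(X|Z) + H(Y|Z) - H(X,Y|Z)

H(Z) = 0.6931
H(X,Z) = 1.3580 → H(X|Z) = 0.6648
H(Y,Z) = 1.3297 → H(Y|Z) = 0.6365
H(X,Y,Z) = 1.9792 → H(X,Y|Z) = 1.2861

I(X;Y|Z) = 0.6648 + 0.6365 - 1.2861 = 0.0153 nats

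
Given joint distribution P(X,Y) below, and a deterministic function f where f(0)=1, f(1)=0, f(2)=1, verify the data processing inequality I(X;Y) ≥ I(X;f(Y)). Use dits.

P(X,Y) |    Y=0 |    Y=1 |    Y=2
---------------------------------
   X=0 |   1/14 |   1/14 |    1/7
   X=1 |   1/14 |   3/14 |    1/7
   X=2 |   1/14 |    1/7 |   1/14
I(X;Y) = 0.0145, I(X;f(Y)) = 0.0118, inequality holds: 0.0145 ≥ 0.0118

Data Processing Inequality: For any Markov chain X → Y → Z, we have I(X;Y) ≥ I(X;Z).

Here Z = f(Y) is a deterministic function of Y, forming X → Y → Z.

Original I(X;Y) = 0.0145 dits

After applying f:
P(X,Z) where Z=f(Y):
- P(X,Z=0) = P(X,Y=1)
- P(X,Z=1) = P(X,Y=0) + P(X,Y=2)

I(X;Z) = I(X;f(Y)) = 0.0118 dits

Verification: 0.0145 ≥ 0.0118 ✓

Information cannot be created by processing; the function f can only lose information about X.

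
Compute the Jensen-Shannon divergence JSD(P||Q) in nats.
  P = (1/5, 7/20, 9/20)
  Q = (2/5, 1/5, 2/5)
0.0281 nats

Jensen-Shannon divergence is:
JSD(P||Q) = 0.5 × D_KL(P||M) + 0.5 × D_KL(Q||M)
where M = 0.5 × (P + Q) is the mixture distribution.

M = 0.5 × (1/5, 7/20, 9/20) + 0.5 × (2/5, 1/5, 2/5) = (3/10, 11/40, 17/40)

D_KL(P||M) = 0.0290 nats
D_KL(Q||M) = 0.0271 nats

JSD(P||Q) = 0.5 × 0.0290 + 0.5 × 0.0271 = 0.0281 nats

Unlike KL divergence, JSD is symmetric and bounded: 0 ≤ JSD ≤ log(2).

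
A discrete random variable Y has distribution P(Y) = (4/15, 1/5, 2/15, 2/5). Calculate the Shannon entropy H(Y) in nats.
1.3095 nats

Shannon entropy is H(X) = -Σ p(x) log p(x).

For P = (4/15, 1/5, 2/15, 2/5):
H = -4/15 × log_e(4/15) -1/5 × log_e(1/5) -2/15 × log_e(2/15) -2/5 × log_e(2/5)
H = 1.3095 nats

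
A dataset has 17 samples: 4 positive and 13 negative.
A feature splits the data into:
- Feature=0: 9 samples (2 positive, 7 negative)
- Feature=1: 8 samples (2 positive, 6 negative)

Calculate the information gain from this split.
0.0008 bits

Information Gain = H(Y) - H(Y|Feature)

Before split:
P(positive) = 4/17 = 0.2353
H(Y) = 0.7871 bits

After split:
Feature=0: H = 0.7642 bits (weight = 9/17)
Feature=1: H = 0.8113 bits (weight = 8/17)
H(Y|Feature) = (9/17)×0.7642 + (8/17)×0.8113 = 0.7864 bits

Information Gain = 0.7871 - 0.7864 = 0.0008 bits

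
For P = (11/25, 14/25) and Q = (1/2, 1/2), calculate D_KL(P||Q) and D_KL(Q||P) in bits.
D_KL(P||Q) = 0.0104, D_KL(Q||P) = 0.0105

KL divergence is not symmetric: D_KL(P||Q) ≠ D_KL(Q||P) in general.

D_KL(P||Q) = 0.0104 bits
D_KL(Q||P) = 0.0105 bits

No, they are not equal!

This asymmetry is why KL divergence is not a true distance metric.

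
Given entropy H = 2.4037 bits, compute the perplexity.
5.2916

Perplexity is 2^H (or exp(H) for natural log).

H = 2.4037 bits
Perplexity = 2^2.4037 = 5.2916

Interpretation: The model's uncertainty is equivalent to choosing uniformly among 5.3 options.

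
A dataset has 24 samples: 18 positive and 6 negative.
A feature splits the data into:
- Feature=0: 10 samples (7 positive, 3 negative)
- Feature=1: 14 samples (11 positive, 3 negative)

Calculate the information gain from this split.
0.0068 bits

Information Gain = H(Y) - H(Y|Feature)

Before split:
P(positive) = 18/24 = 0.7500
H(Y) = 0.8113 bits

After split:
Feature=0: H = 0.8813 bits (weight = 10/24)
Feature=1: H = 0.7496 bits (weight = 14/24)
H(Y|Feature) = (10/24)×0.8813 + (14/24)×0.7496 = 0.8045 bits

Information Gain = 0.8113 - 0.8045 = 0.0068 bits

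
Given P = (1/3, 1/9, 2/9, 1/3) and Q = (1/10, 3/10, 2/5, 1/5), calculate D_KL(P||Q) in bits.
0.4770 bits

KL divergence: D_KL(P||Q) = Σ p(x) log(p(x)/q(x))

Computing term by term:
  x=0: 1/3 × log_2[(1/3)/(1/10)] = 1/3 × 1.7370 = 0.5790
  x=1: 1/9 × log_2[(1/9)/(3/10)] = 1/9 × -1.4330 = -0.1592
  x=2: 2/9 × log_2[(2/9)/(2/5)] = 2/9 × -0.8480 = -0.1884
  x=3: 1/3 × log_2[(1/3)/(1/5)] = 1/3 × 0.7370 = 0.2457

D_KL(P||Q) = 0.4770 bits

Note: KL divergence is always non-negative and equals 0 iff P = Q.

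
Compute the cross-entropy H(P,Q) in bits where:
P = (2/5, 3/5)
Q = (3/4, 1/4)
1.3660 bits

Cross-entropy: H(P,Q) = -Σ p(x) log q(x)

Alternatively: H(P,Q) = H(P) + D_KL(P||Q)
H(P) = 0.9710 bits
D_KL(P||Q) = 0.3951 bits

H(P,Q) = 0.9710 + 0.3951 = 1.3660 bits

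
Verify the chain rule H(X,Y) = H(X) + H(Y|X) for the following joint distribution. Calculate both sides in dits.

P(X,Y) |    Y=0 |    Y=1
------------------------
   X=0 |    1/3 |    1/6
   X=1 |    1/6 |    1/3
H(X,Y) = 0.5775, H(X) = 0.3010, H(Y|X) = 0.2764 (all in dits)

Chain rule: H(X,Y) = H(X) + H(Y|X)

Left side — joint entropy directly:
H(X,Y) = -Σ p(x,y) log p(x,y) = 0.5775 dits

Right side — compute H(Y|X) from the conditional distributions:
P(X) = (1/2, 1/2), so H(X) = 0.3010 dits
H(Y|X) = Σ_x P(X=x) · H(Y|X=x):
  P(Y|X=0) = (2/3, 1/3), H(Y|X=0) = 0.2764, weight P(X=0) = 1/2
  P(Y|X=1) = (1/3, 2/3), H(Y|X=1) = 0.2764, weight P(X=1) = 1/2
H(Y|X) = 0.2764 dits

H(X) + H(Y|X) = 0.3010 + 0.2764 = 0.5775 dits

Both sides equal 0.5775 dits. ✓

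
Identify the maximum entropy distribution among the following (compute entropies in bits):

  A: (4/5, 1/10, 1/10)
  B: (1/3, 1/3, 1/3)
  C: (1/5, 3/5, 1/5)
B

For a discrete distribution over n outcomes, entropy is maximized by the uniform distribution.

Computing entropies:
H(A) = 0.9219 bits
H(B) = 1.5850 bits
H(C) = 1.3710 bits

The uniform distribution (where all probabilities equal 1/3) achieves the maximum entropy of log_2(3) = 1.5850 bits.

Distribution B has the highest entropy.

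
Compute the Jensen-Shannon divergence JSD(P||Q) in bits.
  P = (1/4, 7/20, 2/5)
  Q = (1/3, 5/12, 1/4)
0.0190 bits

Jensen-Shannon divergence is:
JSD(P||Q) = 0.5 × D_KL(P||M) + 0.5 × D_KL(Q||M)
where M = 0.5 × (P + Q) is the mixture distribution.

M = 0.5 × (1/4, 7/20, 2/5) + 0.5 × (1/3, 5/12, 1/4) = (7/24, 0.383333, 13/40)

D_KL(P||M) = 0.0183 bits
D_KL(Q||M) = 0.0197 bits

JSD(P||Q) = 0.5 × 0.0183 + 0.5 × 0.0197 = 0.0190 bits

Unlike KL divergence, JSD is symmetric and bounded: 0 ≤ JSD ≤ log(2).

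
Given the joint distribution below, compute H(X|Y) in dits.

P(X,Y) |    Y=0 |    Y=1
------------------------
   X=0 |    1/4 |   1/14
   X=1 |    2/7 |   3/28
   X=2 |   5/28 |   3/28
0.4695 dits

Using the chain rule: H(X|Y) = H(X,Y) - H(Y)

First, compute H(X,Y) = 0.7293 dits

Marginal P(Y) = (5/7, 2/7)
H(Y) = 0.2598 dits

H(X|Y) = H(X,Y) - H(Y) = 0.7293 - 0.2598 = 0.4695 dits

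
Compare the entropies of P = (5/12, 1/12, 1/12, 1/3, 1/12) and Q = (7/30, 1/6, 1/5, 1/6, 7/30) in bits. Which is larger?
Q

Computing entropies in bits:
H(P) = 1.9508
H(Q) = 2.3058

Distribution Q has higher entropy.

Intuition: The distribution closer to uniform (more spread out) has higher entropy.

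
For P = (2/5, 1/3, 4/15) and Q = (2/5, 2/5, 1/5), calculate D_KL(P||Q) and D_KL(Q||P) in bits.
D_KL(P||Q) = 0.0230, D_KL(Q||P) = 0.0222

KL divergence is not symmetric: D_KL(P||Q) ≠ D_KL(Q||P) in general.

D_KL(P||Q) = 0.0230 bits
D_KL(Q||P) = 0.0222 bits

No, they are not equal!

This asymmetry is why KL divergence is not a true distance metric.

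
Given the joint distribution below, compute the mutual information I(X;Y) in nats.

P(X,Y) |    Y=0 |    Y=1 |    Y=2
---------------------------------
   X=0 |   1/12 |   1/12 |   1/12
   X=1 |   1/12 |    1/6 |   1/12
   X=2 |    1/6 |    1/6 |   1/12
0.0168 nats

Mutual information: I(X;Y) = H(X) + H(Y) - H(X,Y)

Marginals:
P(X) = (1/4, 1/3, 5/12), H(X) = 1.0776 nats
P(Y) = (1/3, 5/12, 1/4), H(Y) = 1.0776 nats

Joint entropy: H(X,Y) = 2.1383 nats

I(X;Y) = 1.0776 + 1.0776 - 2.1383 = 0.0168 nats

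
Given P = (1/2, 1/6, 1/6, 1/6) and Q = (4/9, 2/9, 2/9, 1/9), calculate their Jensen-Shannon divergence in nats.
0.0076 nats

Jensen-Shannon divergence is:
JSD(P||Q) = 0.5 × D_KL(P||M) + 0.5 × D_KL(Q||M)
where M = 0.5 × (P + Q) is the mixture distribution.

M = 0.5 × (1/2, 1/6, 1/6, 1/6) + 0.5 × (4/9, 2/9, 2/9, 1/9) = (17/36, 7/36, 7/36, 5/36)

D_KL(P||M) = 0.0076 nats
D_KL(Q||M) = 0.0076 nats

JSD(P||Q) = 0.5 × 0.0076 + 0.5 × 0.0076 = 0.0076 nats

Unlike KL divergence, JSD is symmetric and bounded: 0 ≤ JSD ≤ log(2).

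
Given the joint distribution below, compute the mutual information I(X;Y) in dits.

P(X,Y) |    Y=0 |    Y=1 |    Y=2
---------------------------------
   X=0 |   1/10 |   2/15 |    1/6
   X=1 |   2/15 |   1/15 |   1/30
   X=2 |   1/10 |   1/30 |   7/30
0.0429 dits

Mutual information: I(X;Y) = H(X) + H(Y) - H(X,Y)

Marginals:
P(X) = (2/5, 7/30, 11/30), H(X) = 0.4664 dits
P(Y) = (1/3, 7/30, 13/30), H(Y) = 0.4639 dits

Joint entropy: H(X,Y) = 0.8874 dits

I(X;Y) = 0.4664 + 0.4639 - 0.8874 = 0.0429 dits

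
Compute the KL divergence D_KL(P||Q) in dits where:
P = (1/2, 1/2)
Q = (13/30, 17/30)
0.0039 dits

KL divergence: D_KL(P||Q) = Σ p(x) log(p(x)/q(x))

Computing term by term:
  x=0: 1/2 × log_10[(1/2)/(13/30)] = 1/2 × 0.0621 = 0.0311
  x=1: 1/2 × log_10[(1/2)/(17/30)] = 1/2 × -0.0544 = -0.0272

D_KL(P||Q) = 0.0039 dits

Note: KL divergence is always non-negative and equals 0 iff P = Q.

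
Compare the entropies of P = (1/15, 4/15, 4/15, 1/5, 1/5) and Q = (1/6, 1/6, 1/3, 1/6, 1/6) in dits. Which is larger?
Q

Computing entropies in dits:
H(P) = 0.6641
H(Q) = 0.6778

Distribution Q has higher entropy.

Intuition: The distribution closer to uniform (more spread out) has higher entropy.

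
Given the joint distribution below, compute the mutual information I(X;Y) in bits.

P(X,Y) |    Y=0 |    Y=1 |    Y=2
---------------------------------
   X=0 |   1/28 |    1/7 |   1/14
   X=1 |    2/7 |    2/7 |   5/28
0.0402 bits

Mutual information: I(X;Y) = H(X) + H(Y) - H(X,Y)

Marginals:
P(X) = (1/4, 3/4), H(X) = 0.8113 bits
P(Y) = (9/28, 3/7, 1/4), H(Y) = 1.5502 bits

Joint entropy: H(X,Y) = 2.3213 bits

I(X;Y) = 0.8113 + 1.5502 - 2.3213 = 0.0402 bits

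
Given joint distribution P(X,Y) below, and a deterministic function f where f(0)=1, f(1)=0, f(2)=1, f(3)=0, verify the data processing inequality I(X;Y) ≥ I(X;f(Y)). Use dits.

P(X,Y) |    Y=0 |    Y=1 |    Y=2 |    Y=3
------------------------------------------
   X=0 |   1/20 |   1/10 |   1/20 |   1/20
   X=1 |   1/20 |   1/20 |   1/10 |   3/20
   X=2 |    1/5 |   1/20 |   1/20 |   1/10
I(X;Y) = 0.0438, I(X;f(Y)) = 0.0092, inequality holds: 0.0438 ≥ 0.0092

Data Processing Inequality: For any Markov chain X → Y → Z, we have I(X;Y) ≥ I(X;Z).

Here Z = f(Y) is a deterministic function of Y, forming X → Y → Z.

Original I(X;Y) = 0.0438 dits

After applying f:
P(X,Z) where Z=f(Y):
- P(X,Z=0) = P(X,Y=1) + P(X,Y=3)
- P(X,Z=1) = P(X,Y=0) + P(X,Y=2)

I(X;Z) = I(X;f(Y)) = 0.0092 dits

Verification: 0.0438 ≥ 0.0092 ✓

Information cannot be created by processing; the function f can only lose information about X.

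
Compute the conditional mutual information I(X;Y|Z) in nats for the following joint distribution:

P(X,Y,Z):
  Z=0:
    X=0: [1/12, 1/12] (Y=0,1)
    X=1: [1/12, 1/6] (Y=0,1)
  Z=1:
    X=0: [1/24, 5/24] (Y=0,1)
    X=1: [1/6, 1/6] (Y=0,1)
0.0423 nats

Conditional mutual information: I(X;Y|Z) = H(X|Z) + H(Y|Z) - H(X,Y|Z)

H(Z) = 0.6792
H(X,Z) = 1.3580 → H(X|Z) = 0.6788
H(Y,Z) = 1.3398 → H(Y|Z) = 0.6606
H(X,Y,Z) = 1.9763 → H(X,Y|Z) = 1.2971

I(X;Y|Z) = 0.6788 + 0.6606 - 1.2971 = 0.0423 nats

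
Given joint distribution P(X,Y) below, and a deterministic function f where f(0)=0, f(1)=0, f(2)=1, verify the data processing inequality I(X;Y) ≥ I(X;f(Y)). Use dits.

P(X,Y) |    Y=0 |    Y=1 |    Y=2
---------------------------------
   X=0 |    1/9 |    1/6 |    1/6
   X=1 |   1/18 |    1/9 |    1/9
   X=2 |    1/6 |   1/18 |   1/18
I(X;Y) = 0.0263, I(X;f(Y)) = 0.0072, inequality holds: 0.0263 ≥ 0.0072

Data Processing Inequality: For any Markov chain X → Y → Z, we have I(X;Y) ≥ I(X;Z).

Here Z = f(Y) is a deterministic function of Y, forming X → Y → Z.

Original I(X;Y) = 0.0263 dits

After applying f:
P(X,Z) where Z=f(Y):
- P(X,Z=0) = P(X,Y=0) + P(X,Y=1)
- P(X,Z=1) = P(X,Y=2)

I(X;Z) = I(X;f(Y)) = 0.0072 dits

Verification: 0.0263 ≥ 0.0072 ✓

Information cannot be created by processing; the function f can only lose information about X.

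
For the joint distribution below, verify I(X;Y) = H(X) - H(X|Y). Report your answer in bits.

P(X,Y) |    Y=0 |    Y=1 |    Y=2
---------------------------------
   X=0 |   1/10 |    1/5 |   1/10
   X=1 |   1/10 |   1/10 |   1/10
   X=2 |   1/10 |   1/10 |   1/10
I(X;Y) = 0.0200 bits

Mutual information has multiple equivalent forms:
- I(X;Y) = H(X) - H(X|Y)
- I(X;Y) = H(Y) - H(Y|X)
- I(X;Y) = H(X) + H(Y) - H(X,Y)

Computing all quantities:
H(X) = 1.5710, H(Y) = 1.5710, H(X,Y) = 3.1219
H(X|Y) = 1.5510, H(Y|X) = 1.5510

Verification:
H(X) - H(X|Y) = 1.5710 - 1.5510 = 0.0200
H(Y) - H(Y|X) = 1.5710 - 1.5510 = 0.0200
H(X) + H(Y) - H(X,Y) = 1.5710 + 1.5710 - 3.1219 = 0.0200

All forms give I(X;Y) = 0.0200 bits. ✓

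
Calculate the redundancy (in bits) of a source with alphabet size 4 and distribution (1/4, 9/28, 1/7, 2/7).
0.0562 bits

Redundancy measures how far a source is from maximum entropy:
R = H_max - H(X)

Maximum entropy for 4 symbols: H_max = log_2(4) = 2.0000 bits
Actual entropy: H(X) = 1.9438 bits
Redundancy: R = 2.0000 - 1.9438 = 0.0562 bits

This redundancy represents potential for compression: the source could be compressed by 0.0562 bits per symbol.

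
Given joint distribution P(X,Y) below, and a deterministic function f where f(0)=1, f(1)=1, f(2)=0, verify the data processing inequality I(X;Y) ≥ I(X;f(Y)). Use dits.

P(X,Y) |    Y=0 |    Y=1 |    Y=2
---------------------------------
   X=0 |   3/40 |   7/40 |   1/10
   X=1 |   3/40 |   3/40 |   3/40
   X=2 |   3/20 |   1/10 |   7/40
I(X;Y) = 0.0133, I(X;f(Y)) = 0.0030, inequality holds: 0.0133 ≥ 0.0030

Data Processing Inequality: For any Markov chain X → Y → Z, we have I(X;Y) ≥ I(X;Z).

Here Z = f(Y) is a deterministic function of Y, forming X → Y → Z.

Original I(X;Y) = 0.0133 dits

After applying f:
P(X,Z) where Z=f(Y):
- P(X,Z=0) = P(X,Y=2)
- P(X,Z=1) = P(X,Y=0) + P(X,Y=1)

I(X;Z) = I(X;f(Y)) = 0.0030 dits

Verification: 0.0133 ≥ 0.0030 ✓

Information cannot be created by processing; the function f can only lose information about X.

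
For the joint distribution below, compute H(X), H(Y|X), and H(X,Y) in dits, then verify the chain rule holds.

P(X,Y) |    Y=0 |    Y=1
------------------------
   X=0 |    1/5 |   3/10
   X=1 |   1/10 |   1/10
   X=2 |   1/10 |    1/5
H(X,Y) = 0.7365, H(X) = 0.4472, H(Y|X) = 0.2893 (all in dits)

Chain rule: H(X,Y) = H(X) + H(Y|X)

Left side — joint entropy directly:
H(X,Y) = -Σ p(x,y) log p(x,y) = 0.7365 dits

Right side — compute H(Y|X) from the conditional distributions:
P(X) = (1/2, 1/5, 3/10), so H(X) = 0.4472 dits
H(Y|X) = Σ_x P(X=x) · H(Y|X=x):
  P(Y|X=0) = (2/5, 3/5), H(Y|X=0) = 0.2923, weight P(X=0) = 1/2
  P(Y|X=1) = (1/2, 1/2), H(Y|X=1) = 0.3010, weight P(X=1) = 1/5
  P(Y|X=2) = (1/3, 2/3), H(Y|X=2) = 0.2764, weight P(X=2) = 3/10
H(Y|X) = 0.2893 dits

H(X) + H(Y|X) = 0.4472 + 0.2893 = 0.7365 dits

Both sides equal 0.7365 dits. ✓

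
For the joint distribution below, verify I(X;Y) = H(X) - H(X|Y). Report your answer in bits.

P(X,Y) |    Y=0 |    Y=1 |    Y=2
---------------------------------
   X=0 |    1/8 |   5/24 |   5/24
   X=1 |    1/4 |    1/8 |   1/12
I(X;Y) = 0.0807 bits

Mutual information has multiple equivalent forms:
- I(X;Y) = H(X) - H(X|Y)
- I(X;Y) = H(Y) - H(Y|X)
- I(X;Y) = H(X) + H(Y) - H(X,Y)

Computing all quantities:
H(X) = 0.9950, H(Y) = 1.5774, H(X,Y) = 2.4917
H(X|Y) = 0.9142, H(Y|X) = 1.4967

Verification:
H(X) - H(X|Y) = 0.9950 - 0.9142 = 0.0807
H(Y) - H(Y|X) = 1.5774 - 1.4967 = 0.0807
H(X) + H(Y) - H(X,Y) = 0.9950 + 1.5774 - 2.4917 = 0.0807

All forms give I(X;Y) = 0.0807 bits. ✓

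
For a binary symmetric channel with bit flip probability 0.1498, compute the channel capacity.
0.3907 bits

For a binary symmetric channel (BSC) with error probability p:
Capacity C = 1 - H(p) bits per symbol

where H(p) = -p log₂(p) - (1-p) log₂(1-p) is the binary entropy function.

H(0.1498) = 0.6093 bits
C = 1 - 0.6093 = 0.3907 bits per symbol

This means we can reliably transmit up to 0.3907 bits of information per channel use.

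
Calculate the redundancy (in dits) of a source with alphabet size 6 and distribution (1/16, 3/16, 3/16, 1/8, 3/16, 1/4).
0.0306 dits

Redundancy measures how far a source is from maximum entropy:
R = H_max - H(X)

Maximum entropy for 6 symbols: H_max = log_10(6) = 0.7782 dits
Actual entropy: H(X) = 0.7476 dits
Redundancy: R = 0.7782 - 0.7476 = 0.0306 dits

This redundancy represents potential for compression: the source could be compressed by 0.0306 dits per symbol.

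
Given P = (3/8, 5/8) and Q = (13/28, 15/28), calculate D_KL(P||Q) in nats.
0.0163 nats

KL divergence: D_KL(P||Q) = Σ p(x) log(p(x)/q(x))

Computing term by term:
  x=0: 3/8 × log_e[(3/8)/(13/28)] = 3/8 × -0.2136 = -0.0801
  x=1: 5/8 × log_e[(5/8)/(15/28)] = 5/8 × 0.1542 = 0.0963

D_KL(P||Q) = 0.0163 nats

Note: KL divergence is always non-negative and equals 0 iff P = Q.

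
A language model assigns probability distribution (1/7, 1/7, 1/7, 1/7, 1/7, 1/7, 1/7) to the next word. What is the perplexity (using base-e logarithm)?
7.0000

Perplexity is e^H (or exp(H) for natural log).

First, H = -Σ p log p = 1.9459 nats
Perplexity = e^1.9459 = 7.0000

Interpretation: The model's uncertainty is equivalent to choosing uniformly among 7.0 options.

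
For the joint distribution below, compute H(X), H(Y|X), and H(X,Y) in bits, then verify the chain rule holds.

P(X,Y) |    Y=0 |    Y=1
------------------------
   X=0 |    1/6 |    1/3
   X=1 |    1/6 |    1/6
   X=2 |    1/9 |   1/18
H(X,Y) = 2.4047, H(X) = 1.4591, H(Y|X) = 0.9455 (all in bits)

Chain rule: H(X,Y) = H(X) + H(Y|X)

Left side — joint entropy directly:
H(X,Y) = -Σ p(x,y) log p(x,y) = 2.4047 bits

Right side — compute H(Y|X) from the conditional distributions:
P(X) = (1/2, 1/3, 1/6), so H(X) = 1.4591 bits
H(Y|X) = Σ_x P(X=x) · H(Y|X=x):
  P(Y|X=0) = (1/3, 2/3), H(Y|X=0) = 0.9183, weight P(X=0) = 1/2
  P(Y|X=1) = (1/2, 1/2), H(Y|X=1) = 1.0000, weight P(X=1) = 1/3
  P(Y|X=2) = (2/3, 1/3), H(Y|X=2) = 0.9183, weight P(X=2) = 1/6
H(Y|X) = 0.9455 bits

H(X) + H(Y|X) = 1.4591 + 0.9455 = 2.4047 bits

Both sides equal 2.4047 bits. ✓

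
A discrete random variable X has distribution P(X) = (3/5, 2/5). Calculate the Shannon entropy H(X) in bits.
0.9710 bits

Shannon entropy is H(X) = -Σ p(x) log p(x).

For P = (3/5, 2/5):
H = -3/5 × log_2(3/5) -2/5 × log_2(2/5)
H = 0.9710 bits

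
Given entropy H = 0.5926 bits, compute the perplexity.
1.5080

Perplexity is 2^H (or exp(H) for natural log).

H = 0.5926 bits
Perplexity = 2^0.5926 = 1.5080

Interpretation: The model's uncertainty is equivalent to choosing uniformly among 1.5 options.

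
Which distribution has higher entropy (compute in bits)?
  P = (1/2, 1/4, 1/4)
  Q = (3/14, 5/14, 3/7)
Q

Computing entropies in bits:
H(P) = 1.5000
H(Q) = 1.5306

Distribution Q has higher entropy.

Intuition: The distribution closer to uniform (more spread out) has higher entropy.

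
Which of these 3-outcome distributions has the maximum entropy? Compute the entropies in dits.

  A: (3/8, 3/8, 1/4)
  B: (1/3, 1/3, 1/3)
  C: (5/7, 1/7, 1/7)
B

For a discrete distribution over n outcomes, entropy is maximized by the uniform distribution.

Computing entropies:
H(A) = 0.4700 dits
H(B) = 0.4771 dits
H(C) = 0.3458 dits

The uniform distribution (where all probabilities equal 1/3) achieves the maximum entropy of log_10(3) = 0.4771 dits.

Distribution B has the highest entropy.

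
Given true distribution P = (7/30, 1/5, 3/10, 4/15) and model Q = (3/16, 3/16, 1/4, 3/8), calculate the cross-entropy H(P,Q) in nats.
1.4028 nats

Cross-entropy: H(P,Q) = -Σ p(x) log q(x)

Alternatively: H(P,Q) = H(P) + D_KL(P||Q)
H(P) = 1.3751 nats
D_KL(P||Q) = 0.0277 nats

H(P,Q) = 1.3751 + 0.0277 = 1.4028 nats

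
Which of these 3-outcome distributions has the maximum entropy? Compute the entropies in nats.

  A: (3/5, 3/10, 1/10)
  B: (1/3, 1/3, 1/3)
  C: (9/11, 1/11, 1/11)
B

For a discrete distribution over n outcomes, entropy is maximized by the uniform distribution.

Computing entropies:
H(A) = 0.8979 nats
H(B) = 1.0986 nats
H(C) = 0.6002 nats

The uniform distribution (where all probabilities equal 1/3) achieves the maximum entropy of log_e(3) = 1.0986 nats.

Distribution B has the highest entropy.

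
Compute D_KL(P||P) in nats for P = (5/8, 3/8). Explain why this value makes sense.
0.0000 nats

KL divergence satisfies the Gibbs inequality: D_KL(P||Q) ≥ 0 for all distributions P, Q.

D_KL(P||Q) = Σ p(x) log(p(x)/q(x))
Each term is p(x) × log_e(p(x)/p(x)) = p(x) × log_e(1) = 0, so the sum is 0.
D_KL(P||Q) = 0.0000 nats

When P = Q, the KL divergence is exactly 0, as there is no 'divergence' between identical distributions.

This non-negativity is a fundamental property: relative entropy cannot be negative because it measures how different Q is from P.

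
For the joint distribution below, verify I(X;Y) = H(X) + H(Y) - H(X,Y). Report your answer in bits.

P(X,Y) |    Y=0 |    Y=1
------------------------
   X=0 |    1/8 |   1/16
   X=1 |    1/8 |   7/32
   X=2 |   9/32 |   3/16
I(X;Y) = 0.0448 bits

Mutual information has multiple equivalent forms:
- I(X;Y) = H(X) - H(X|Y)
- I(X;Y) = H(Y) - H(Y|X)
- I(X;Y) = H(X) + H(Y) - H(X,Y)

Computing all quantities:
H(X) = 1.4948, H(Y) = 0.9972, H(X,Y) = 2.4472
H(X|Y) = 1.4500, H(Y|X) = 0.9524

Verification:
H(X) - H(X|Y) = 1.4948 - 1.4500 = 0.0448
H(Y) - H(Y|X) = 0.9972 - 0.9524 = 0.0448
H(X) + H(Y) - H(X,Y) = 1.4948 + 0.9972 - 2.4472 = 0.0448

All forms give I(X;Y) = 0.0448 bits. ✓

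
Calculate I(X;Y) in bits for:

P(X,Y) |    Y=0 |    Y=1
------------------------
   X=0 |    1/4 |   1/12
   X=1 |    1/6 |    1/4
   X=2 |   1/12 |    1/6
0.0954 bits

Mutual information: I(X;Y) = H(X) + H(Y) - H(X,Y)

Marginals:
P(X) = (1/3, 5/12, 1/4), H(X) = 1.5546 bits
P(Y) = (1/2, 1/2), H(Y) = 1.0000 bits

Joint entropy: H(X,Y) = 2.4591 bits

I(X;Y) = 1.5546 + 1.0000 - 2.4591 = 0.0954 bits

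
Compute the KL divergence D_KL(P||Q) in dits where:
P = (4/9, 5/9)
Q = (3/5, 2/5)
0.0213 dits

KL divergence: D_KL(P||Q) = Σ p(x) log(p(x)/q(x))

Computing term by term:
  x=0: 4/9 × log_10[(4/9)/(3/5)] = 4/9 × -0.1303 = -0.0579
  x=1: 5/9 × log_10[(5/9)/(2/5)] = 5/9 × 0.1427 = 0.0793

D_KL(P||Q) = 0.0213 dits

Note: KL divergence is always non-negative and equals 0 iff P = Q.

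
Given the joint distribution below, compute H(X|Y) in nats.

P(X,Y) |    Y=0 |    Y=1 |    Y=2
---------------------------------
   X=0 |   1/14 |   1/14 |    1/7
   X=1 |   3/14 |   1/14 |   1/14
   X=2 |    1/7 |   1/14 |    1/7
1.0456 nats

Using the chain rule: H(X|Y) = H(X,Y) - H(Y)

First, compute H(X,Y) = 2.1066 nats

Marginal P(Y) = (3/7, 3/14, 5/14)
H(Y) = 1.0609 nats

H(X|Y) = H(X,Y) - H(Y) = 2.1066 - 1.0609 = 1.0456 nats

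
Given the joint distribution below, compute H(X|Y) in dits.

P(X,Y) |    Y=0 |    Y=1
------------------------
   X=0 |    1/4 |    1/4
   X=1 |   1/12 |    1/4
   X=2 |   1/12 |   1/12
0.4264 dits

Using the chain rule: H(X|Y) = H(X,Y) - H(Y)

First, compute H(X,Y) = 0.7213 dits

Marginal P(Y) = (5/12, 7/12)
H(Y) = 0.2950 dits

H(X|Y) = H(X,Y) - H(Y) = 0.7213 - 0.2950 = 0.4264 dits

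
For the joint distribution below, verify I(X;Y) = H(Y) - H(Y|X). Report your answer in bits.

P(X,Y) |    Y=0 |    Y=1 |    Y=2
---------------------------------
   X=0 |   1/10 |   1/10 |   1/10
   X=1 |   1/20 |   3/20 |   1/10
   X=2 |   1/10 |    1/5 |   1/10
I(X;Y) = 0.0263 bits

Mutual information has multiple equivalent forms:
- I(X;Y) = H(X) - H(X|Y)
- I(X;Y) = H(Y) - H(Y|X)
- I(X;Y) = H(X) + H(Y) - H(X,Y)

Computing all quantities:
H(X) = 1.5710, H(Y) = 1.5395, H(X,Y) = 3.0842
H(X|Y) = 1.5447, H(Y|X) = 1.5132

Verification:
H(X) - H(X|Y) = 1.5710 - 1.5447 = 0.0263
H(Y) - H(Y|X) = 1.5395 - 1.5132 = 0.0263
H(X) + H(Y) - H(X,Y) = 1.5710 + 1.5395 - 3.0842 = 0.0263

All forms give I(X;Y) = 0.0263 bits. ✓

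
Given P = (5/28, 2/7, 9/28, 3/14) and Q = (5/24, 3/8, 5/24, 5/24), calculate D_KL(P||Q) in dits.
0.0175 dits

KL divergence: D_KL(P||Q) = Σ p(x) log(p(x)/q(x))

Computing term by term:
  x=0: 5/28 × log_10[(5/28)/(5/24)] = 5/28 × -0.0669 = -0.0120
  x=1: 2/7 × log_10[(2/7)/(3/8)] = 2/7 × -0.1181 = -0.0337
  x=2: 9/28 × log_10[(9/28)/(5/24)] = 9/28 × 0.1883 = 0.0605
  x=3: 3/14 × log_10[(3/14)/(5/24)] = 3/14 × 0.0122 = 0.0026

D_KL(P||Q) = 0.0175 dits

Note: KL divergence is always non-negative and equals 0 iff P = Q.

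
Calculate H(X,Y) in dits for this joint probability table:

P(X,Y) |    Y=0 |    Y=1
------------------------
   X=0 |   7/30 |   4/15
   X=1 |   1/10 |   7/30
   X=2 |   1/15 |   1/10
0.7264 dits

Joint entropy is H(X,Y) = -Σ_{x,y} p(x,y) log p(x,y).

Summing over all non-zero entries:
H(X,Y) = -[7/30·log_10(7/30) + 4/15·log_10(4/15) + 1/10·log_10(1/10) + 7/30·log_10(7/30) + 1/15·log_10(1/15) + 1/10·log_10(1/10)]
H(X,Y) = 0.7264 dits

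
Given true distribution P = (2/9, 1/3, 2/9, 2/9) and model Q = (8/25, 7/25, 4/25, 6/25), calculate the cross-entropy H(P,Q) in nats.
1.4019 nats

Cross-entropy: H(P,Q) = -Σ p(x) log q(x)

Alternatively: H(P,Q) = H(P) + D_KL(P||Q)
H(P) = 1.3689 nats
D_KL(P||Q) = 0.0330 nats

H(P,Q) = 1.3689 + 0.0330 = 1.4019 nats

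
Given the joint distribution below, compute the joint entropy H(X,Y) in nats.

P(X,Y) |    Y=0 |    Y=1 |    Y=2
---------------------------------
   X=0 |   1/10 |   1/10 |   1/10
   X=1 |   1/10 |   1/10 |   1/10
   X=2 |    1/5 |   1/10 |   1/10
2.1640 nats

Joint entropy is H(X,Y) = -Σ_{x,y} p(x,y) log p(x,y).

Summing over all non-zero entries:
H(X,Y) = -[1/10·log_e(1/10) + 1/10·log_e(1/10) + 1/10·log_e(1/10) + 1/10·log_e(1/10) + 1/10·log_e(1/10) + 1/10·log_e(1/10) + 1/5·log_e(1/5) + 1/10·log_e(1/10) + 1/10·log_e(1/10)]
H(X,Y) = 2.1640 nats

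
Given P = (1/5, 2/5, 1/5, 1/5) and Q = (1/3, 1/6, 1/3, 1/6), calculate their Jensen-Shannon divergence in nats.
0.0424 nats

Jensen-Shannon divergence is:
JSD(P||Q) = 0.5 × D_KL(P||M) + 0.5 × D_KL(Q||M)
where M = 0.5 × (P + Q) is the mixture distribution.

M = 0.5 × (1/5, 2/5, 1/5, 1/5) + 0.5 × (1/3, 1/6, 1/3, 1/6) = (4/15, 0.283333, 4/15, 0.183333)

D_KL(P||M) = 0.0403 nats
D_KL(Q||M) = 0.0444 nats

JSD(P||Q) = 0.5 × 0.0403 + 0.5 × 0.0444 = 0.0424 nats

Unlike KL divergence, JSD is symmetric and bounded: 0 ≤ JSD ≤ log(2).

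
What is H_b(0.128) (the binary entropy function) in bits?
0.5519 bits

The binary entropy function is:
H(p) = -p log(p) - (1-p) log(1-p)

H(0.128) = -0.128 × log_2(0.128) - 0.872 × log_2(0.872)
H(0.128) = 0.5519 bits

Note: Binary entropy is maximized at p=0.5 (H=1 bit) and minimized at p=0 or p=1 (H=0).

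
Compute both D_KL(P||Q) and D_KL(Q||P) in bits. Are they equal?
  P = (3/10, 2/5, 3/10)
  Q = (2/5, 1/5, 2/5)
D_KL(P||Q) = 0.1510, D_KL(Q||P) = 0.1320

KL divergence is not symmetric: D_KL(P||Q) ≠ D_KL(Q||P) in general.

D_KL(P||Q) = 0.1510 bits
D_KL(Q||P) = 0.1320 bits

No, they are not equal!

This asymmetry is why KL divergence is not a true distance metric.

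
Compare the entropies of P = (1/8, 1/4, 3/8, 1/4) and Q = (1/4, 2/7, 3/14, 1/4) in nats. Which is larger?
Q

Computing entropies in nats:
H(P) = 1.3209
H(Q) = 1.3812

Distribution Q has higher entropy.

Intuition: The distribution closer to uniform (more spread out) has higher entropy.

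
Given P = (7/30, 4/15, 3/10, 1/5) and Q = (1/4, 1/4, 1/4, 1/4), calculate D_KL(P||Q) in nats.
0.0112 nats

KL divergence: D_KL(P||Q) = Σ p(x) log(p(x)/q(x))

Computing term by term:
  x=0: 7/30 × log_e[(7/30)/(1/4)] = 7/30 × -0.0690 = -0.0161
  x=1: 4/15 × log_e[(4/15)/(1/4)] = 4/15 × 0.0645 = 0.0172
  x=2: 3/10 × log_e[(3/10)/(1/4)] = 3/10 × 0.1823 = 0.0547
  x=3: 1/5 × log_e[(1/5)/(1/4)] = 1/5 × -0.2231 = -0.0446

D_KL(P||Q) = 0.0112 nats

Note: KL divergence is always non-negative and equals 0 iff P = Q.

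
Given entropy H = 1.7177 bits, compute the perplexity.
3.2891

Perplexity is 2^H (or exp(H) for natural log).

H = 1.7177 bits
Perplexity = 2^1.7177 = 3.2891

Interpretation: The model's uncertainty is equivalent to choosing uniformly among 3.3 options.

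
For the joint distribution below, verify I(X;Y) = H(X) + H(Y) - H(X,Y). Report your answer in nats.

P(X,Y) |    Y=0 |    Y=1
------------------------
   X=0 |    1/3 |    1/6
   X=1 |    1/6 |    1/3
I(X;Y) = 0.0566 nats

Mutual information has multiple equivalent forms:
- I(X;Y) = H(X) - H(X|Y)
- I(X;Y) = H(Y) - H(Y|X)
- I(X;Y) = H(X) + H(Y) - H(X,Y)

Computing all quantities:
H(X) = 0.6931, H(Y) = 0.6931, H(X,Y) = 1.3297
H(X|Y) = 0.6365, H(Y|X) = 0.6365

Verification:
H(X) - H(X|Y) = 0.6931 - 0.6365 = 0.0566
H(Y) - H(Y|X) = 0.6931 - 0.6365 = 0.0566
H(X) + H(Y) - H(X,Y) = 0.6931 + 0.6931 - 1.3297 = 0.0566

All forms give I(X;Y) = 0.0566 nats. ✓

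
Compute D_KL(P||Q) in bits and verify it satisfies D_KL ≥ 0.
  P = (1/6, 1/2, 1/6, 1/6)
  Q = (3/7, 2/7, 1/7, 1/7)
0.2507 bits

KL divergence satisfies the Gibbs inequality: D_KL(P||Q) ≥ 0 for all distributions P, Q.

D_KL(P||Q) = Σ p(x) log(p(x)/q(x))
Term by term:
  x=0: 1/6 × log_2[(1/6)/(3/7)] = -0.2271
  x=1: 1/2 × log_2[(1/2)/(2/7)] = 0.4037
  x=2: 1/6 × log_2[(1/6)/(1/7)] = 0.0371
  x=3: 1/6 × log_2[(1/6)/(1/7)] = 0.0371
D_KL(P||Q) = 0.2507 bits

D_KL(P||Q) = 0.2507 ≥ 0 ✓

This non-negativity is a fundamental property: relative entropy cannot be negative because it measures how different Q is from P.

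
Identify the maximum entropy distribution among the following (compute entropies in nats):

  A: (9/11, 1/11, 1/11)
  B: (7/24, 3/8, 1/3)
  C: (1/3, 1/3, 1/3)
C

For a discrete distribution over n outcomes, entropy is maximized by the uniform distribution.

Computing entropies:
H(A) = 0.6002 nats
H(B) = 1.0934 nats
H(C) = 1.0986 nats

The uniform distribution (where all probabilities equal 1/3) achieves the maximum entropy of log_e(3) = 1.0986 nats.

Distribution C has the highest entropy.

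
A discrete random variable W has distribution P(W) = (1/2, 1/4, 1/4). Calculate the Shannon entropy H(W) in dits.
0.4515 dits

Shannon entropy is H(X) = -Σ p(x) log p(x).

For P = (1/2, 1/4, 1/4):
H = -1/2 × log_10(1/2) -1/4 × log_10(1/4) -1/4 × log_10(1/4)
H = 0.4515 dits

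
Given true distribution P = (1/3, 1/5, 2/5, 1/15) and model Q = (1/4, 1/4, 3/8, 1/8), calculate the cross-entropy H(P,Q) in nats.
1.2703 nats

Cross-entropy: H(P,Q) = -Σ p(x) log q(x)

Alternatively: H(P,Q) = H(P) + D_KL(P||Q)
H(P) = 1.2351 nats
D_KL(P||Q) = 0.0352 nats

H(P,Q) = 1.2351 + 0.0352 = 1.2703 nats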